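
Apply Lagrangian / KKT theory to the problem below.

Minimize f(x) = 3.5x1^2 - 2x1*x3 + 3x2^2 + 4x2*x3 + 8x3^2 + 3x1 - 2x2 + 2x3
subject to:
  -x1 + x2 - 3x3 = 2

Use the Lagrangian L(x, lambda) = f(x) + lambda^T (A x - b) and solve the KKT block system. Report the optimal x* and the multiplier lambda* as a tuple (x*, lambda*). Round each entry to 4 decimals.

Form the Lagrangian:
  L(x, lambda) = (1/2) x^T Q x + c^T x + lambda^T (A x - b)
Stationarity (grad_x L = 0): Q x + c + A^T lambda = 0.
Primal feasibility: A x = b.

This gives the KKT block system:
  [ Q   A^T ] [ x     ]   [-c ]
  [ A    0  ] [ lambda ] = [ b ]

Solving the linear system:
  x*      = (-0.5134, 0.5377, -0.3163)
  lambda* = (0.0389)
  f(x*)   = -1.663

x* = (-0.5134, 0.5377, -0.3163), lambda* = (0.0389)


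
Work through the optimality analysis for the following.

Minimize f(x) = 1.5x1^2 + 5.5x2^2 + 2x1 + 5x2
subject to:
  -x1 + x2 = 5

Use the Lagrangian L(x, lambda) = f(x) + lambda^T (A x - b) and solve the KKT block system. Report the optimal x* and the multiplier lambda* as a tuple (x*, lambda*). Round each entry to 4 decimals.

Form the Lagrangian:
  L(x, lambda) = (1/2) x^T Q x + c^T x + lambda^T (A x - b)
Stationarity (grad_x L = 0): Q x + c + A^T lambda = 0.
Primal feasibility: A x = b.

This gives the KKT block system:
  [ Q   A^T ] [ x     ]   [-c ]
  [ A    0  ] [ lambda ] = [ b ]

Solving the linear system:
  x*      = (-4.4286, 0.5714)
  lambda* = (-11.2857)
  f(x*)   = 25.2143

x* = (-4.4286, 0.5714), lambda* = (-11.2857)


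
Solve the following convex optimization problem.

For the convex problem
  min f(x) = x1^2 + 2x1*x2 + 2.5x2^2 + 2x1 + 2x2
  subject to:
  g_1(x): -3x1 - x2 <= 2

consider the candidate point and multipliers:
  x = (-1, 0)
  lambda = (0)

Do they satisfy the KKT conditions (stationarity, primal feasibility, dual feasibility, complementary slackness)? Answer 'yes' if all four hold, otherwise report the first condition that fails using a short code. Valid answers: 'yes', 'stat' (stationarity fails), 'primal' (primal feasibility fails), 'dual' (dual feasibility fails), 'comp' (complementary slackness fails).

Gradient of f: grad f(x) = Q x + c = (0, 0)
Constraint values g_i(x) = a_i^T x - b_i:
  g_1((-1, 0)) = 1
Stationarity residual: grad f(x) + sum_i lambda_i a_i = (0, 0)
  -> stationarity OK
Primal feasibility (all g_i <= 0): FAILS
Dual feasibility (all lambda_i >= 0): OK
Complementary slackness (lambda_i * g_i(x) = 0 for all i): OK

Verdict: the first failing condition is primal_feasibility -> primal.

primal


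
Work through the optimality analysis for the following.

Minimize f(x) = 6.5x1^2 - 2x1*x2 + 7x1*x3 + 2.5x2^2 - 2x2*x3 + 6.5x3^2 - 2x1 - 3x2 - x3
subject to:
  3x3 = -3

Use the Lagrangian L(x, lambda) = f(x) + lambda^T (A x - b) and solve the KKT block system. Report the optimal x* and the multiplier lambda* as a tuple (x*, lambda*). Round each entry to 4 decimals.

Form the Lagrangian:
  L(x, lambda) = (1/2) x^T Q x + c^T x + lambda^T (A x - b)
Stationarity (grad_x L = 0): Q x + c + A^T lambda = 0.
Primal feasibility: A x = b.

This gives the KKT block system:
  [ Q   A^T ] [ x     ]   [-c ]
  [ A    0  ] [ lambda ] = [ b ]

Solving the linear system:
  x*      = (0.7705, 0.5082, -1)
  lambda* = (3.2077)
  f(x*)   = 3.7787

x* = (0.7705, 0.5082, -1), lambda* = (3.2077)


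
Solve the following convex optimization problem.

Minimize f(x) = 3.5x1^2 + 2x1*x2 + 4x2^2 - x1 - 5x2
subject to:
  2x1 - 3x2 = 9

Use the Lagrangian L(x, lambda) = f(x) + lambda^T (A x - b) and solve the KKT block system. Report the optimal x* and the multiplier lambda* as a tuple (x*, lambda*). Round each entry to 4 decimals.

Form the Lagrangian:
  L(x, lambda) = (1/2) x^T Q x + c^T x + lambda^T (A x - b)
Stationarity (grad_x L = 0): Q x + c + A^T lambda = 0.
Primal feasibility: A x = b.

This gives the KKT block system:
  [ Q   A^T ] [ x     ]   [-c ]
  [ A    0  ] [ lambda ] = [ b ]

Solving the linear system:
  x*      = (1.9916, -1.6723)
  lambda* = (-4.7983)
  f(x*)   = 24.7773

x* = (1.9916, -1.6723), lambda* = (-4.7983)


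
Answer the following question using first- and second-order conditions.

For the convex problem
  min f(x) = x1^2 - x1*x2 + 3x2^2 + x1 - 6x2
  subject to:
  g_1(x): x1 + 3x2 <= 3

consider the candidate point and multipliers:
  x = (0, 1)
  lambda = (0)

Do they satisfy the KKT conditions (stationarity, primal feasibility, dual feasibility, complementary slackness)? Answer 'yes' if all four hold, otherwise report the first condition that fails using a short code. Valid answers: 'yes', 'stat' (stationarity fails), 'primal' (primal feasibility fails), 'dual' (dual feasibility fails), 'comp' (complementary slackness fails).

Gradient of f: grad f(x) = Q x + c = (0, 0)
Constraint values g_i(x) = a_i^T x - b_i:
  g_1((0, 1)) = 0
Stationarity residual: grad f(x) + sum_i lambda_i a_i = (0, 0)
  -> stationarity OK
Primal feasibility (all g_i <= 0): OK
Dual feasibility (all lambda_i >= 0): OK
Complementary slackness (lambda_i * g_i(x) = 0 for all i): OK

Verdict: yes, KKT holds.

yes


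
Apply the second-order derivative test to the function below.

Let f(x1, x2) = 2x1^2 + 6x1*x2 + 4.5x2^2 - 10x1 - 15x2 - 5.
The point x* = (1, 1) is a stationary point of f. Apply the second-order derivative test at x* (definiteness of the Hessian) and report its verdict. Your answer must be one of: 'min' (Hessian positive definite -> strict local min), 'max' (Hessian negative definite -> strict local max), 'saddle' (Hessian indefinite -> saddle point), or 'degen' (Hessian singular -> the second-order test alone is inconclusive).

Compute the Hessian H = grad^2 f:
  H = [[4, 6], [6, 9]]
Verify stationarity: grad f(x*) = H x* + g = (0, 0).
Eigenvalues of H: 0, 13.
H has a zero eigenvalue (singular; positive semidefinite but not definite), so H is neither positive definite, negative definite, nor indefinite. The second-order test alone is inconclusive -> degen.
(Indeed, f is constant along the null direction of H through x*, so x* is not a strict local extremum.)

degen


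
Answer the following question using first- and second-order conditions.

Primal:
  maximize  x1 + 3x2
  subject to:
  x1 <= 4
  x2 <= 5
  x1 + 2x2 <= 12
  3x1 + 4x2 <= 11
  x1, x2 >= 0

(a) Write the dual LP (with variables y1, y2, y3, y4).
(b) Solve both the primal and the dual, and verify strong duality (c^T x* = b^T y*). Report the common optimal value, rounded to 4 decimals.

The standard primal-dual pair for 'max c^T x s.t. A x <= b, x >= 0' is:
  Dual:  min b^T y  s.t.  A^T y >= c,  y >= 0.

So the dual LP is:
  minimize  4y1 + 5y2 + 12y3 + 11y4
  subject to:
    y1 + y3 + 3y4 >= 1
    y2 + 2y3 + 4y4 >= 3
    y1, y2, y3, y4 >= 0

Solving the primal: x* = (0, 2.75).
  primal value c^T x* = 8.25.
Solving the dual: y* = (0, 0, 0, 0.75).
  dual value b^T y* = 8.25.
Strong duality: c^T x* = b^T y*. Confirmed.

8.25


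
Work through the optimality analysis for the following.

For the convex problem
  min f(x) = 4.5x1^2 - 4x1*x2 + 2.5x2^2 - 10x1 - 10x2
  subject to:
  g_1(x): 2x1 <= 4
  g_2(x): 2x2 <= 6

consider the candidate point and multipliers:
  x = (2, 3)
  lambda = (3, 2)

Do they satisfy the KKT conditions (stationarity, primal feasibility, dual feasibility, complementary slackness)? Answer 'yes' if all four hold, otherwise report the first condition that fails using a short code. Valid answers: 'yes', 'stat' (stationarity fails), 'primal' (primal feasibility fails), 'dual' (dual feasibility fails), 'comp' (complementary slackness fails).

Gradient of f: grad f(x) = Q x + c = (-4, -3)
Constraint values g_i(x) = a_i^T x - b_i:
  g_1((2, 3)) = 0
  g_2((2, 3)) = 0
Stationarity residual: grad f(x) + sum_i lambda_i a_i = (2, 1)
  -> stationarity FAILS
Primal feasibility (all g_i <= 0): OK
Dual feasibility (all lambda_i >= 0): OK
Complementary slackness (lambda_i * g_i(x) = 0 for all i): OK

Verdict: the first failing condition is stationarity -> stat.

stat


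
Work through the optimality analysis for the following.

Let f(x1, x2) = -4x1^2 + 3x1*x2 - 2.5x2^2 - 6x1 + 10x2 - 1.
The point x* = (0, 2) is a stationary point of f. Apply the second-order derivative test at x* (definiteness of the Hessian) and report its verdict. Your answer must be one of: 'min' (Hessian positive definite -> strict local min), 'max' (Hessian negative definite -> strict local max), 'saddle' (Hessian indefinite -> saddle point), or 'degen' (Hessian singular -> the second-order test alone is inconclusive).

Compute the Hessian H = grad^2 f:
  H = [[-8, 3], [3, -5]]
Verify stationarity: grad f(x*) = H x* + g = (0, 0).
Eigenvalues of H: -9.8541, -3.1459.
Both eigenvalues < 0, so H is negative definite -> x* is a strict local max.

max


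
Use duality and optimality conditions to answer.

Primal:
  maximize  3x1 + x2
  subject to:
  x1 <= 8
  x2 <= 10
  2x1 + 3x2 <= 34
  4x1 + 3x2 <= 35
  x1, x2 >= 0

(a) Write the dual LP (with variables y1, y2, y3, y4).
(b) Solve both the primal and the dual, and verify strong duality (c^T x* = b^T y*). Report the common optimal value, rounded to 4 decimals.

The standard primal-dual pair for 'max c^T x s.t. A x <= b, x >= 0' is:
  Dual:  min b^T y  s.t.  A^T y >= c,  y >= 0.

So the dual LP is:
  minimize  8y1 + 10y2 + 34y3 + 35y4
  subject to:
    y1 + 2y3 + 4y4 >= 3
    y2 + 3y3 + 3y4 >= 1
    y1, y2, y3, y4 >= 0

Solving the primal: x* = (8, 1).
  primal value c^T x* = 25.
Solving the dual: y* = (1.6667, 0, 0, 0.3333).
  dual value b^T y* = 25.
Strong duality: c^T x* = b^T y*. Confirmed.

25


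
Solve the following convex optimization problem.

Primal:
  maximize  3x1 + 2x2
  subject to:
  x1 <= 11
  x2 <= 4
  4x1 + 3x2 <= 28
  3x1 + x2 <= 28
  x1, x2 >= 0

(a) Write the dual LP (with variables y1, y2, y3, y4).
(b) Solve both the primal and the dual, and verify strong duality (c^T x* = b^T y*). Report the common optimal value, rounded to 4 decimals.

The standard primal-dual pair for 'max c^T x s.t. A x <= b, x >= 0' is:
  Dual:  min b^T y  s.t.  A^T y >= c,  y >= 0.

So the dual LP is:
  minimize  11y1 + 4y2 + 28y3 + 28y4
  subject to:
    y1 + 4y3 + 3y4 >= 3
    y2 + 3y3 + y4 >= 2
    y1, y2, y3, y4 >= 0

Solving the primal: x* = (7, 0).
  primal value c^T x* = 21.
Solving the dual: y* = (0, 0, 0.75, 0).
  dual value b^T y* = 21.
Strong duality: c^T x* = b^T y*. Confirmed.

21


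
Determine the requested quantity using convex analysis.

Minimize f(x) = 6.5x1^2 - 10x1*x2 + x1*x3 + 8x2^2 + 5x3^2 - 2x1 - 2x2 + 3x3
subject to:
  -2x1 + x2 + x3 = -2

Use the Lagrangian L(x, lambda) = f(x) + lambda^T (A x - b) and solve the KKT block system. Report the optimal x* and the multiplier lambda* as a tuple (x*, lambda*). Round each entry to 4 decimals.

Form the Lagrangian:
  L(x, lambda) = (1/2) x^T Q x + c^T x + lambda^T (A x - b)
Stationarity (grad_x L = 0): Q x + c + A^T lambda = 0.
Primal feasibility: A x = b.

This gives the KKT block system:
  [ Q   A^T ] [ x     ]   [-c ]
  [ A    0  ] [ lambda ] = [ b ]

Solving the linear system:
  x*      = (1.0038, 0.62, -0.6123)
  lambda* = (2.119)
  f(x*)   = -0.4232

x* = (1.0038, 0.62, -0.6123), lambda* = (2.119)


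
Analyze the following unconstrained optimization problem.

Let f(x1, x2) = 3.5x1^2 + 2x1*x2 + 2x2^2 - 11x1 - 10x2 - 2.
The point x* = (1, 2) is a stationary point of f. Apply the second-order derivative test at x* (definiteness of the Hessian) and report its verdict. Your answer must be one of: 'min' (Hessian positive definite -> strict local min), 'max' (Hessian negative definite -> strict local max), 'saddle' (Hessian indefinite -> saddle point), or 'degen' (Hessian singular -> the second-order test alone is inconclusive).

Compute the Hessian H = grad^2 f:
  H = [[7, 2], [2, 4]]
Verify stationarity: grad f(x*) = H x* + g = (0, 0).
Eigenvalues of H: 3, 8.
Both eigenvalues > 0, so H is positive definite -> x* is a strict local min.

min


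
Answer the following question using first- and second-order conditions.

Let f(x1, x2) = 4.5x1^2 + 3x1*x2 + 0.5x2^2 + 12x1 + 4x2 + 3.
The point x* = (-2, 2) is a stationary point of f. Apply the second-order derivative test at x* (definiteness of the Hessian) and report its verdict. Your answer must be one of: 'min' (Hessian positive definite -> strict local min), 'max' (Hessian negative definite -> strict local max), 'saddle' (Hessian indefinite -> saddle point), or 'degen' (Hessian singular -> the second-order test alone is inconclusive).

Compute the Hessian H = grad^2 f:
  H = [[9, 3], [3, 1]]
Verify stationarity: grad f(x*) = H x* + g = (0, 0).
Eigenvalues of H: 0, 10.
H has a zero eigenvalue (singular; positive semidefinite but not definite), so H is neither positive definite, negative definite, nor indefinite. The second-order test alone is inconclusive -> degen.
(Indeed, f is constant along the null direction of H through x*, so x* is not a strict local extremum.)

degen


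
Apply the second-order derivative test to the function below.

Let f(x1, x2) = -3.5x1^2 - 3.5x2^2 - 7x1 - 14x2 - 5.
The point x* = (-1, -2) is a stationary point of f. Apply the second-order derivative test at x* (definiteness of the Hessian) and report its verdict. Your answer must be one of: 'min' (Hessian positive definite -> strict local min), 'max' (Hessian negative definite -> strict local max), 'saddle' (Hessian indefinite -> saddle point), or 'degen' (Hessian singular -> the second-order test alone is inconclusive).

Compute the Hessian H = grad^2 f:
  H = [[-7, 0], [0, -7]]
Verify stationarity: grad f(x*) = H x* + g = (0, 0).
Eigenvalues of H: -7, -7.
Both eigenvalues < 0, so H is negative definite -> x* is a strict local max.

max


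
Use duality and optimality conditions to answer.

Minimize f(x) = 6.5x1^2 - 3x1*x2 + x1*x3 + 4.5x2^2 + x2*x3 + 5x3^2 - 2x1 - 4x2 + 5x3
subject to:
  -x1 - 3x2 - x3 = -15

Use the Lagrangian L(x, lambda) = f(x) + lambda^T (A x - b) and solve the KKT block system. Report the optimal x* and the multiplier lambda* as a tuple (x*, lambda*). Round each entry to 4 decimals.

Form the Lagrangian:
  L(x, lambda) = (1/2) x^T Q x + c^T x + lambda^T (A x - b)
Stationarity (grad_x L = 0): Q x + c + A^T lambda = 0.
Primal feasibility: A x = b.

This gives the KKT block system:
  [ Q   A^T ] [ x     ]   [-c ]
  [ A    0  ] [ lambda ] = [ b ]

Solving the linear system:
  x*      = (1.941, 4.4017, -0.1461)
  lambda* = (9.882)
  f(x*)   = 63.0056

x* = (1.941, 4.4017, -0.1461), lambda* = (9.882)


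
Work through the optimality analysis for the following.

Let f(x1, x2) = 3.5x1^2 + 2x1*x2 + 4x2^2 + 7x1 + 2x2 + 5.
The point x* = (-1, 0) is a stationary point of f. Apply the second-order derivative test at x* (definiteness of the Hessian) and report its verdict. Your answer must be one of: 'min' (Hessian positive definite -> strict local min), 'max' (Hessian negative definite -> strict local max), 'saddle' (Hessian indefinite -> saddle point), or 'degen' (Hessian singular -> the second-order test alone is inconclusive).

Compute the Hessian H = grad^2 f:
  H = [[7, 2], [2, 8]]
Verify stationarity: grad f(x*) = H x* + g = (0, 0).
Eigenvalues of H: 5.4384, 9.5616.
Both eigenvalues > 0, so H is positive definite -> x* is a strict local min.

min


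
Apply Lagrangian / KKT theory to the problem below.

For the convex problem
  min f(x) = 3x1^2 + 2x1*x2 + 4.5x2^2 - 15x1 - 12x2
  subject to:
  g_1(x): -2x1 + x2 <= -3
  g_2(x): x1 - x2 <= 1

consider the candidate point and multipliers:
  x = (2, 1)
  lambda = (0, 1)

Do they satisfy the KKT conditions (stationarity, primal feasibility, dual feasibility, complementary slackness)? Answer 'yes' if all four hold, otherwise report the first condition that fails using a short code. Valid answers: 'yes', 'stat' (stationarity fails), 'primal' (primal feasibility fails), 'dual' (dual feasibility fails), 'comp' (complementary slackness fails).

Gradient of f: grad f(x) = Q x + c = (-1, 1)
Constraint values g_i(x) = a_i^T x - b_i:
  g_1((2, 1)) = 0
  g_2((2, 1)) = 0
Stationarity residual: grad f(x) + sum_i lambda_i a_i = (0, 0)
  -> stationarity OK
Primal feasibility (all g_i <= 0): OK
Dual feasibility (all lambda_i >= 0): OK
Complementary slackness (lambda_i * g_i(x) = 0 for all i): OK

Verdict: yes, KKT holds.

yes


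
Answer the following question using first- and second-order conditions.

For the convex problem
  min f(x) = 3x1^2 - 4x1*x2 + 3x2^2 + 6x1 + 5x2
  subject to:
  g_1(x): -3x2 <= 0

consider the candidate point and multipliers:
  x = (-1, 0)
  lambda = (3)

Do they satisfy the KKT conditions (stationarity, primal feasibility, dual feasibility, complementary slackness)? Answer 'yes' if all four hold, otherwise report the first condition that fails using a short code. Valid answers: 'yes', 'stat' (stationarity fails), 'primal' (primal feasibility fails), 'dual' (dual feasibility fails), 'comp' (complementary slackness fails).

Gradient of f: grad f(x) = Q x + c = (0, 9)
Constraint values g_i(x) = a_i^T x - b_i:
  g_1((-1, 0)) = 0
Stationarity residual: grad f(x) + sum_i lambda_i a_i = (0, 0)
  -> stationarity OK
Primal feasibility (all g_i <= 0): OK
Dual feasibility (all lambda_i >= 0): OK
Complementary slackness (lambda_i * g_i(x) = 0 for all i): OK

Verdict: yes, KKT holds.

yes


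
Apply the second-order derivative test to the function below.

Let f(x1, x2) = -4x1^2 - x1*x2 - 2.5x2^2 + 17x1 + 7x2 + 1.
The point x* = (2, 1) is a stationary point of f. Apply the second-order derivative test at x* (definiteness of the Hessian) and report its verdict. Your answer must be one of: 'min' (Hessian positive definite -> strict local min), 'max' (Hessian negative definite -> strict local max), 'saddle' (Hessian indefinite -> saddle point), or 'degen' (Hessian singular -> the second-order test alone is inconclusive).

Compute the Hessian H = grad^2 f:
  H = [[-8, -1], [-1, -5]]
Verify stationarity: grad f(x*) = H x* + g = (0, 0).
Eigenvalues of H: -8.3028, -4.6972.
Both eigenvalues < 0, so H is negative definite -> x* is a strict local max.

max


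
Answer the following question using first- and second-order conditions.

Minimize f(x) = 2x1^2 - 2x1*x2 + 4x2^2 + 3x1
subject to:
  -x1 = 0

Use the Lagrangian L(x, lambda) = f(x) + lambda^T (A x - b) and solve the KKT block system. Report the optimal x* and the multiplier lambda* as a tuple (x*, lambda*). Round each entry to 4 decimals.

Form the Lagrangian:
  L(x, lambda) = (1/2) x^T Q x + c^T x + lambda^T (A x - b)
Stationarity (grad_x L = 0): Q x + c + A^T lambda = 0.
Primal feasibility: A x = b.

This gives the KKT block system:
  [ Q   A^T ] [ x     ]   [-c ]
  [ A    0  ] [ lambda ] = [ b ]

Solving the linear system:
  x*      = (0, 0)
  lambda* = (3)
  f(x*)   = 0

x* = (0, 0), lambda* = (3)


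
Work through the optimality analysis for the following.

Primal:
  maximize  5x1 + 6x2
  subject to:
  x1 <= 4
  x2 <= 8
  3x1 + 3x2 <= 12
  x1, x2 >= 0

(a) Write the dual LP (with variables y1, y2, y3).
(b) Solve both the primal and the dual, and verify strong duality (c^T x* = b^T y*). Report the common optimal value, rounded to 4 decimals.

The standard primal-dual pair for 'max c^T x s.t. A x <= b, x >= 0' is:
  Dual:  min b^T y  s.t.  A^T y >= c,  y >= 0.

So the dual LP is:
  minimize  4y1 + 8y2 + 12y3
  subject to:
    y1 + 3y3 >= 5
    y2 + 3y3 >= 6
    y1, y2, y3 >= 0

Solving the primal: x* = (0, 4).
  primal value c^T x* = 24.
Solving the dual: y* = (0, 0, 2).
  dual value b^T y* = 24.
Strong duality: c^T x* = b^T y*. Confirmed.

24


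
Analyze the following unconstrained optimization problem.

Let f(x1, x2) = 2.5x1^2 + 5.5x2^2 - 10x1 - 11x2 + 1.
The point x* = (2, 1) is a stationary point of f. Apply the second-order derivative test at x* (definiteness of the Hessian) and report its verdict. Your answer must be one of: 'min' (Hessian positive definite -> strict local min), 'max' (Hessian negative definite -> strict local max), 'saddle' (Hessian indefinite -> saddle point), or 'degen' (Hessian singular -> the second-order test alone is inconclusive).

Compute the Hessian H = grad^2 f:
  H = [[5, 0], [0, 11]]
Verify stationarity: grad f(x*) = H x* + g = (0, 0).
Eigenvalues of H: 5, 11.
Both eigenvalues > 0, so H is positive definite -> x* is a strict local min.

min


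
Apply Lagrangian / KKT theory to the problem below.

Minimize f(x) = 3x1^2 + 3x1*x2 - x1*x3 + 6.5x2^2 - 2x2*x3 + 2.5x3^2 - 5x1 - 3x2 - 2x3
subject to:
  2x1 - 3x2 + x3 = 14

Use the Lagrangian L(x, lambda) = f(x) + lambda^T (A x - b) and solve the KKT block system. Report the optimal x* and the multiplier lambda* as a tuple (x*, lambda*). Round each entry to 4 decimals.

Form the Lagrangian:
  L(x, lambda) = (1/2) x^T Q x + c^T x + lambda^T (A x - b)
Stationarity (grad_x L = 0): Q x + c + A^T lambda = 0.
Primal feasibility: A x = b.

This gives the KKT block system:
  [ Q   A^T ] [ x     ]   [-c ]
  [ A    0  ] [ lambda ] = [ b ]

Solving the linear system:
  x*      = (3.7386, -1.6477, 1.5795)
  lambda* = (-5.4545)
  f(x*)   = 29.7273

x* = (3.7386, -1.6477, 1.5795), lambda* = (-5.4545)


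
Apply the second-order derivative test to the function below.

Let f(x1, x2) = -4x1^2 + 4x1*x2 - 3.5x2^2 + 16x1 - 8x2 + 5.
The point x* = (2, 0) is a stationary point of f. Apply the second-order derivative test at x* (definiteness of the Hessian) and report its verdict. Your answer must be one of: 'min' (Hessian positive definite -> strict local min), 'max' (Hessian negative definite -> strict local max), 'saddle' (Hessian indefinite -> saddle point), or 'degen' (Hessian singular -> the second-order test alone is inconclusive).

Compute the Hessian H = grad^2 f:
  H = [[-8, 4], [4, -7]]
Verify stationarity: grad f(x*) = H x* + g = (0, 0).
Eigenvalues of H: -11.5311, -3.4689.
Both eigenvalues < 0, so H is negative definite -> x* is a strict local max.

max


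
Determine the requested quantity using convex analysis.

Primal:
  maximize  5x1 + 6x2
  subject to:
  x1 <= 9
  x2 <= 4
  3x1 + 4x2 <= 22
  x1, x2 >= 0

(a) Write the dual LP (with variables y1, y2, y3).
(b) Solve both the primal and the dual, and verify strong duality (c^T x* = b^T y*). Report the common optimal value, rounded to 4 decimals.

The standard primal-dual pair for 'max c^T x s.t. A x <= b, x >= 0' is:
  Dual:  min b^T y  s.t.  A^T y >= c,  y >= 0.

So the dual LP is:
  minimize  9y1 + 4y2 + 22y3
  subject to:
    y1 + 3y3 >= 5
    y2 + 4y3 >= 6
    y1, y2, y3 >= 0

Solving the primal: x* = (7.3333, 0).
  primal value c^T x* = 36.6667.
Solving the dual: y* = (0, 0, 1.6667).
  dual value b^T y* = 36.6667.
Strong duality: c^T x* = b^T y*. Confirmed.

36.6667


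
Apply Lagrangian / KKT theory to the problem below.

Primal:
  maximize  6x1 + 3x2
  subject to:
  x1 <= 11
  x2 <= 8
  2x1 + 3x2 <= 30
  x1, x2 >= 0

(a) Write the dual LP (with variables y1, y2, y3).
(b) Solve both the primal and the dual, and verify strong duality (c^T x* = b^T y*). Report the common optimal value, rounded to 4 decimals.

The standard primal-dual pair for 'max c^T x s.t. A x <= b, x >= 0' is:
  Dual:  min b^T y  s.t.  A^T y >= c,  y >= 0.

So the dual LP is:
  minimize  11y1 + 8y2 + 30y3
  subject to:
    y1 + 2y3 >= 6
    y2 + 3y3 >= 3
    y1, y2, y3 >= 0

Solving the primal: x* = (11, 2.6667).
  primal value c^T x* = 74.
Solving the dual: y* = (4, 0, 1).
  dual value b^T y* = 74.
Strong duality: c^T x* = b^T y*. Confirmed.

74


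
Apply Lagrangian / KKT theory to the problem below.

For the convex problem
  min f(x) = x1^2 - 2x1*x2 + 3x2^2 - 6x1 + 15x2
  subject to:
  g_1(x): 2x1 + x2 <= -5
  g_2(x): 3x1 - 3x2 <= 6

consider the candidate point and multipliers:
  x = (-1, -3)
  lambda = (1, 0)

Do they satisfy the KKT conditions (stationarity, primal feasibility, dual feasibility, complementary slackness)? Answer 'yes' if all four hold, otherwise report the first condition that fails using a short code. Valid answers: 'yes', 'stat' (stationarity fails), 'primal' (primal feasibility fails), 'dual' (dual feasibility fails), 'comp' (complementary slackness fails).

Gradient of f: grad f(x) = Q x + c = (-2, -1)
Constraint values g_i(x) = a_i^T x - b_i:
  g_1((-1, -3)) = 0
  g_2((-1, -3)) = 0
Stationarity residual: grad f(x) + sum_i lambda_i a_i = (0, 0)
  -> stationarity OK
Primal feasibility (all g_i <= 0): OK
Dual feasibility (all lambda_i >= 0): OK
Complementary slackness (lambda_i * g_i(x) = 0 for all i): OK

Verdict: yes, KKT holds.

yes


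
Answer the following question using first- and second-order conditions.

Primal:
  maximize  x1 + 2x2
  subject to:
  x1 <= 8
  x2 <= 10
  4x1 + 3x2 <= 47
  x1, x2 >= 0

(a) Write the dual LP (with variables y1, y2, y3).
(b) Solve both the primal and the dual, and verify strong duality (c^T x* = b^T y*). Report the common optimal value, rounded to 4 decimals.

The standard primal-dual pair for 'max c^T x s.t. A x <= b, x >= 0' is:
  Dual:  min b^T y  s.t.  A^T y >= c,  y >= 0.

So the dual LP is:
  minimize  8y1 + 10y2 + 47y3
  subject to:
    y1 + 4y3 >= 1
    y2 + 3y3 >= 2
    y1, y2, y3 >= 0

Solving the primal: x* = (4.25, 10).
  primal value c^T x* = 24.25.
Solving the dual: y* = (0, 1.25, 0.25).
  dual value b^T y* = 24.25.
Strong duality: c^T x* = b^T y*. Confirmed.

24.25


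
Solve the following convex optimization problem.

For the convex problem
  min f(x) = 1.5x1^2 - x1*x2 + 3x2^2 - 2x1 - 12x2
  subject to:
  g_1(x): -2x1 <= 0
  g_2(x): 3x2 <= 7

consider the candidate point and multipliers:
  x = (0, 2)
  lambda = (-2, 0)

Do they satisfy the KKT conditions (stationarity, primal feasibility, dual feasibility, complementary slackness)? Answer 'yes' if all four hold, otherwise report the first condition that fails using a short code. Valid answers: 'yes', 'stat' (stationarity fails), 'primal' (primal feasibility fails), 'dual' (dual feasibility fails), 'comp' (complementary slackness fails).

Gradient of f: grad f(x) = Q x + c = (-4, 0)
Constraint values g_i(x) = a_i^T x - b_i:
  g_1((0, 2)) = 0
  g_2((0, 2)) = -1
Stationarity residual: grad f(x) + sum_i lambda_i a_i = (0, 0)
  -> stationarity OK
Primal feasibility (all g_i <= 0): OK
Dual feasibility (all lambda_i >= 0): FAILS
Complementary slackness (lambda_i * g_i(x) = 0 for all i): OK

Verdict: the first failing condition is dual_feasibility -> dual.

dual


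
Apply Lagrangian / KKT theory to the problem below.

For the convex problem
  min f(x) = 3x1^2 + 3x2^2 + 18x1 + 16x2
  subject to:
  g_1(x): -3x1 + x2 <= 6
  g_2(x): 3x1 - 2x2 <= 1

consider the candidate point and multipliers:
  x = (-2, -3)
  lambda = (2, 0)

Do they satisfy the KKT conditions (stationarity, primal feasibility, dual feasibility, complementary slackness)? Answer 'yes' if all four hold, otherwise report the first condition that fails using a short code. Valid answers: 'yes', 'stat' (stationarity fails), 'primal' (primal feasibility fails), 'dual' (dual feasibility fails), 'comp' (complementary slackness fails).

Gradient of f: grad f(x) = Q x + c = (6, -2)
Constraint values g_i(x) = a_i^T x - b_i:
  g_1((-2, -3)) = -3
  g_2((-2, -3)) = -1
Stationarity residual: grad f(x) + sum_i lambda_i a_i = (0, 0)
  -> stationarity OK
Primal feasibility (all g_i <= 0): OK
Dual feasibility (all lambda_i >= 0): OK
Complementary slackness (lambda_i * g_i(x) = 0 for all i): FAILS

Verdict: the first failing condition is complementary_slackness -> comp.

comp


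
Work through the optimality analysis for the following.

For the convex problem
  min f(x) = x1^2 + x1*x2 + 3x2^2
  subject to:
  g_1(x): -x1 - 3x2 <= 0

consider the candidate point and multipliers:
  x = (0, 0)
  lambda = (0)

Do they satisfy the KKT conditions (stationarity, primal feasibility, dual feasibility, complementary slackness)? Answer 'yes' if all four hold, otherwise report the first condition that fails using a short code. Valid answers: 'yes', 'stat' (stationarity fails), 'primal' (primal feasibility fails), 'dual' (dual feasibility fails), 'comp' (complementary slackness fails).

Gradient of f: grad f(x) = Q x + c = (0, 0)
Constraint values g_i(x) = a_i^T x - b_i:
  g_1((0, 0)) = 0
Stationarity residual: grad f(x) + sum_i lambda_i a_i = (0, 0)
  -> stationarity OK
Primal feasibility (all g_i <= 0): OK
Dual feasibility (all lambda_i >= 0): OK
Complementary slackness (lambda_i * g_i(x) = 0 for all i): OK

Verdict: yes, KKT holds.

yes


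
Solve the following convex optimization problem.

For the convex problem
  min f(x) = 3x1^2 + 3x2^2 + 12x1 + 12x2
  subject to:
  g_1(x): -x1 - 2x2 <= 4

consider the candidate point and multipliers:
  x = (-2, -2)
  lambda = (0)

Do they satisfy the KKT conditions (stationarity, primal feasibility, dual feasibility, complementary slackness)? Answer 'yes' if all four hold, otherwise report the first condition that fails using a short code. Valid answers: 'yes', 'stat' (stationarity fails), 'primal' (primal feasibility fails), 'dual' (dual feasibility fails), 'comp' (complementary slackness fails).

Gradient of f: grad f(x) = Q x + c = (0, 0)
Constraint values g_i(x) = a_i^T x - b_i:
  g_1((-2, -2)) = 2
Stationarity residual: grad f(x) + sum_i lambda_i a_i = (0, 0)
  -> stationarity OK
Primal feasibility (all g_i <= 0): FAILS
Dual feasibility (all lambda_i >= 0): OK
Complementary slackness (lambda_i * g_i(x) = 0 for all i): OK

Verdict: the first failing condition is primal_feasibility -> primal.

primal


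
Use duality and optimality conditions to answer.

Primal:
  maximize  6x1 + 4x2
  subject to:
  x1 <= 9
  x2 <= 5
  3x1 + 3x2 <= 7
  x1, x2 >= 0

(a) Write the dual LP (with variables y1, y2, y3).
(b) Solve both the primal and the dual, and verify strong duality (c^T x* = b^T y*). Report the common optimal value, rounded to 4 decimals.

The standard primal-dual pair for 'max c^T x s.t. A x <= b, x >= 0' is:
  Dual:  min b^T y  s.t.  A^T y >= c,  y >= 0.

So the dual LP is:
  minimize  9y1 + 5y2 + 7y3
  subject to:
    y1 + 3y3 >= 6
    y2 + 3y3 >= 4
    y1, y2, y3 >= 0

Solving the primal: x* = (2.3333, 0).
  primal value c^T x* = 14.
Solving the dual: y* = (0, 0, 2).
  dual value b^T y* = 14.
Strong duality: c^T x* = b^T y*. Confirmed.

14


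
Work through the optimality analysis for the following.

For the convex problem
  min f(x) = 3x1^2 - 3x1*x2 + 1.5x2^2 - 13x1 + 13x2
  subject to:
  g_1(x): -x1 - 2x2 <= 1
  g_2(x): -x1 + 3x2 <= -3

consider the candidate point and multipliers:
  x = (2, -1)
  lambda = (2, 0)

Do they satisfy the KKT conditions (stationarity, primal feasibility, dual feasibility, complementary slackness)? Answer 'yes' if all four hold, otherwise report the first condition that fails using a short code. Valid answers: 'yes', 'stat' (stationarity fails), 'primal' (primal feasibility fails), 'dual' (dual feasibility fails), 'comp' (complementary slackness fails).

Gradient of f: grad f(x) = Q x + c = (2, 4)
Constraint values g_i(x) = a_i^T x - b_i:
  g_1((2, -1)) = -1
  g_2((2, -1)) = -2
Stationarity residual: grad f(x) + sum_i lambda_i a_i = (0, 0)
  -> stationarity OK
Primal feasibility (all g_i <= 0): OK
Dual feasibility (all lambda_i >= 0): OK
Complementary slackness (lambda_i * g_i(x) = 0 for all i): FAILS

Verdict: the first failing condition is complementary_slackness -> comp.

comp


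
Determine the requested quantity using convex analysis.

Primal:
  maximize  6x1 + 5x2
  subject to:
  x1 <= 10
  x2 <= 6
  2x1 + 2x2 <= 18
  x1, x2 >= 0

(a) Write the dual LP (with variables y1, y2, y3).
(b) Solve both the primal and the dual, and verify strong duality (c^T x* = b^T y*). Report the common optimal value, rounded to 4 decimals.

The standard primal-dual pair for 'max c^T x s.t. A x <= b, x >= 0' is:
  Dual:  min b^T y  s.t.  A^T y >= c,  y >= 0.

So the dual LP is:
  minimize  10y1 + 6y2 + 18y3
  subject to:
    y1 + 2y3 >= 6
    y2 + 2y3 >= 5
    y1, y2, y3 >= 0

Solving the primal: x* = (9, 0).
  primal value c^T x* = 54.
Solving the dual: y* = (0, 0, 3).
  dual value b^T y* = 54.
Strong duality: c^T x* = b^T y*. Confirmed.

54


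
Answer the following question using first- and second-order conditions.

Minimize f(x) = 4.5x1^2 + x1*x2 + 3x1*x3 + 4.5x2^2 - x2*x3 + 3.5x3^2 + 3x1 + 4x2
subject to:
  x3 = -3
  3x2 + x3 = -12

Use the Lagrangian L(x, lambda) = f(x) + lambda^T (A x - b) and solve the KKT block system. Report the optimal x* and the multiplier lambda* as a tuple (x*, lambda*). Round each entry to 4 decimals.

Form the Lagrangian:
  L(x, lambda) = (1/2) x^T Q x + c^T x + lambda^T (A x - b)
Stationarity (grad_x L = 0): Q x + c + A^T lambda = 0.
Primal feasibility: A x = b.

This gives the KKT block system:
  [ Q   A^T ] [ x     ]   [-c ]
  [ A    0  ] [ lambda ] = [ b ]

Solving the linear system:
  x*      = (1, -3, -3)
  lambda* = (8.6667, 6.3333)
  f(x*)   = 46.5

x* = (1, -3, -3), lambda* = (8.6667, 6.3333)


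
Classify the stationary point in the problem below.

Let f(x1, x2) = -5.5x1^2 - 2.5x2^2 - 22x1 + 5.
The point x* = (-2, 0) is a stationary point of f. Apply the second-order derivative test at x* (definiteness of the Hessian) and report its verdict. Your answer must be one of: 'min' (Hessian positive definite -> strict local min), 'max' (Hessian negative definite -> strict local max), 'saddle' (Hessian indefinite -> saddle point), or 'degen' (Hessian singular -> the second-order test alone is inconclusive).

Compute the Hessian H = grad^2 f:
  H = [[-11, 0], [0, -5]]
Verify stationarity: grad f(x*) = H x* + g = (0, 0).
Eigenvalues of H: -11, -5.
Both eigenvalues < 0, so H is negative definite -> x* is a strict local max.

max


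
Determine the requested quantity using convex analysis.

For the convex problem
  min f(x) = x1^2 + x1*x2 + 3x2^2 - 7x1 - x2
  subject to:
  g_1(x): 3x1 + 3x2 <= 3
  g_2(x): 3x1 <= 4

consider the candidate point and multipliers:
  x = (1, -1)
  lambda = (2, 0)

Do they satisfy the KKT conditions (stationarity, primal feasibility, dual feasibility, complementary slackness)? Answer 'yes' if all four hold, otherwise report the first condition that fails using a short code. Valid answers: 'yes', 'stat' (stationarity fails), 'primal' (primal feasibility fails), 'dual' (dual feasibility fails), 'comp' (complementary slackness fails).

Gradient of f: grad f(x) = Q x + c = (-6, -6)
Constraint values g_i(x) = a_i^T x - b_i:
  g_1((1, -1)) = -3
  g_2((1, -1)) = -1
Stationarity residual: grad f(x) + sum_i lambda_i a_i = (0, 0)
  -> stationarity OK
Primal feasibility (all g_i <= 0): OK
Dual feasibility (all lambda_i >= 0): OK
Complementary slackness (lambda_i * g_i(x) = 0 for all i): FAILS

Verdict: the first failing condition is complementary_slackness -> comp.

comp


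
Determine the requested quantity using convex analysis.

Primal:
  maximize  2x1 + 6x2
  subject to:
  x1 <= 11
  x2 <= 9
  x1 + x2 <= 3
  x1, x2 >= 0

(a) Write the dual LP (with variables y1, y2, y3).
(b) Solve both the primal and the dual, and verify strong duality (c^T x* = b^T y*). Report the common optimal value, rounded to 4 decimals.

The standard primal-dual pair for 'max c^T x s.t. A x <= b, x >= 0' is:
  Dual:  min b^T y  s.t.  A^T y >= c,  y >= 0.

So the dual LP is:
  minimize  11y1 + 9y2 + 3y3
  subject to:
    y1 + y3 >= 2
    y2 + y3 >= 6
    y1, y2, y3 >= 0

Solving the primal: x* = (0, 3).
  primal value c^T x* = 18.
Solving the dual: y* = (0, 0, 6).
  dual value b^T y* = 18.
Strong duality: c^T x* = b^T y*. Confirmed.

18


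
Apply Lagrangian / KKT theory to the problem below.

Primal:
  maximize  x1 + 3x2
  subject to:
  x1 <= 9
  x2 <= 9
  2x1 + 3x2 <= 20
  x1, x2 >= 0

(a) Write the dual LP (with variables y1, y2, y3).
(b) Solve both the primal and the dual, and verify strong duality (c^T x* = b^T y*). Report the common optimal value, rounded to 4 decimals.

The standard primal-dual pair for 'max c^T x s.t. A x <= b, x >= 0' is:
  Dual:  min b^T y  s.t.  A^T y >= c,  y >= 0.

So the dual LP is:
  minimize  9y1 + 9y2 + 20y3
  subject to:
    y1 + 2y3 >= 1
    y2 + 3y3 >= 3
    y1, y2, y3 >= 0

Solving the primal: x* = (0, 6.6667).
  primal value c^T x* = 20.
Solving the dual: y* = (0, 0, 1).
  dual value b^T y* = 20.
Strong duality: c^T x* = b^T y*. Confirmed.

20


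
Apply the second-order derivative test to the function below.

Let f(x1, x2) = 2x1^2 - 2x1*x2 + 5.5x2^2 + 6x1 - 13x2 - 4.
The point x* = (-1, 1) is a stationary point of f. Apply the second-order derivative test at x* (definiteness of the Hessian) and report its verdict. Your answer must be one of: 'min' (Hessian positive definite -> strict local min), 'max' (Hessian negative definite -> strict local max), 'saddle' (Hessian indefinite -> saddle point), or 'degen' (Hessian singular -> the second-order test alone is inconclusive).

Compute the Hessian H = grad^2 f:
  H = [[4, -2], [-2, 11]]
Verify stationarity: grad f(x*) = H x* + g = (0, 0).
Eigenvalues of H: 3.4689, 11.5311.
Both eigenvalues > 0, so H is positive definite -> x* is a strict local min.

min


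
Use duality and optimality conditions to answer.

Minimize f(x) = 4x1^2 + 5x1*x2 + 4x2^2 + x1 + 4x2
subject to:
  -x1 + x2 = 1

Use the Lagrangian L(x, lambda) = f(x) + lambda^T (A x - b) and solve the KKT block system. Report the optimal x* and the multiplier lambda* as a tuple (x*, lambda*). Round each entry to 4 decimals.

Form the Lagrangian:
  L(x, lambda) = (1/2) x^T Q x + c^T x + lambda^T (A x - b)
Stationarity (grad_x L = 0): Q x + c + A^T lambda = 0.
Primal feasibility: A x = b.

This gives the KKT block system:
  [ Q   A^T ] [ x     ]   [-c ]
  [ A    0  ] [ lambda ] = [ b ]

Solving the linear system:
  x*      = (-0.6923, 0.3077)
  lambda* = (-3)
  f(x*)   = 1.7692

x* = (-0.6923, 0.3077), lambda* = (-3)


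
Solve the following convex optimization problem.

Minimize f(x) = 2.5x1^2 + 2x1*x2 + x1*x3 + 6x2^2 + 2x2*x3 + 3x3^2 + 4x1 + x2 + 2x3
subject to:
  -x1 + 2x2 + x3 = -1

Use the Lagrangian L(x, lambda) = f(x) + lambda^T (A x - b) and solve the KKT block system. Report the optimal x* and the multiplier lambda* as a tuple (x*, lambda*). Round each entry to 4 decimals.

Form the Lagrangian:
  L(x, lambda) = (1/2) x^T Q x + c^T x + lambda^T (A x - b)
Stationarity (grad_x L = 0): Q x + c + A^T lambda = 0.
Primal feasibility: A x = b.

This gives the KKT block system:
  [ Q   A^T ] [ x     ]   [-c ]
  [ A    0  ] [ lambda ] = [ b ]

Solving the linear system:
  x*      = (-0.1591, -0.3068, -0.5455)
  lambda* = (2.0455)
  f(x*)   = 0.0057

x* = (-0.1591, -0.3068, -0.5455), lambda* = (2.0455)


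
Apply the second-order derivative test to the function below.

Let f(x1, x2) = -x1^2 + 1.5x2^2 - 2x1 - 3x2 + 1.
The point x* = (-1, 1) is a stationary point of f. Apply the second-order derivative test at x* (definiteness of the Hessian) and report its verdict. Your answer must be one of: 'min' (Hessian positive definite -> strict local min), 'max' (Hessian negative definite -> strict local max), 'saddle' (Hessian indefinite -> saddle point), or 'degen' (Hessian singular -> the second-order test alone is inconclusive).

Compute the Hessian H = grad^2 f:
  H = [[-2, 0], [0, 3]]
Verify stationarity: grad f(x*) = H x* + g = (0, 0).
Eigenvalues of H: -2, 3.
Eigenvalues have mixed signs, so H is indefinite -> x* is a saddle point.

saddle


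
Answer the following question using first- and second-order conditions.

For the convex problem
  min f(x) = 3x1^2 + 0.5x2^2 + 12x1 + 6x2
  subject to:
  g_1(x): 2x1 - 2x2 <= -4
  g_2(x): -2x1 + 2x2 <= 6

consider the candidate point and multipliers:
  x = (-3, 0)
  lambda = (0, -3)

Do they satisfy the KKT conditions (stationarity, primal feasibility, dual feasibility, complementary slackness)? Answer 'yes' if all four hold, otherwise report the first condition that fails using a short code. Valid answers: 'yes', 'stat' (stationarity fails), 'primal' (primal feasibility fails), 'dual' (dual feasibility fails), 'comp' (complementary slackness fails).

Gradient of f: grad f(x) = Q x + c = (-6, 6)
Constraint values g_i(x) = a_i^T x - b_i:
  g_1((-3, 0)) = -2
  g_2((-3, 0)) = 0
Stationarity residual: grad f(x) + sum_i lambda_i a_i = (0, 0)
  -> stationarity OK
Primal feasibility (all g_i <= 0): OK
Dual feasibility (all lambda_i >= 0): FAILS
Complementary slackness (lambda_i * g_i(x) = 0 for all i): OK

Verdict: the first failing condition is dual_feasibility -> dual.

dual


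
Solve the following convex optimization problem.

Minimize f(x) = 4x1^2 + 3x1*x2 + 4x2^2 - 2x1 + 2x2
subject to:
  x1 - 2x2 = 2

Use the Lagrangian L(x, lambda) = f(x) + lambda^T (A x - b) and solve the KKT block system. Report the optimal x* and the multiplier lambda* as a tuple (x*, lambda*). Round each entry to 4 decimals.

Form the Lagrangian:
  L(x, lambda) = (1/2) x^T Q x + c^T x + lambda^T (A x - b)
Stationarity (grad_x L = 0): Q x + c + A^T lambda = 0.
Primal feasibility: A x = b.

This gives the KKT block system:
  [ Q   A^T ] [ x     ]   [-c ]
  [ A    0  ] [ lambda ] = [ b ]

Solving the linear system:
  x*      = (0.6154, -0.6923)
  lambda* = (-0.8462)
  f(x*)   = -0.4615

x* = (0.6154, -0.6923), lambda* = (-0.8462)
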